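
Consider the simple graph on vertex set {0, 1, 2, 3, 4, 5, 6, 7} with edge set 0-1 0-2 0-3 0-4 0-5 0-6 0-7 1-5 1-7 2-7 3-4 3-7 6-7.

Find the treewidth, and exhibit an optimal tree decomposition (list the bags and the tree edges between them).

Treewidth 2.
One optimal decomposition is:
Bags: B1 = {0, 1, 7}  B2 = {0, 1, 5}  B3 = {0, 2, 7}  B4 = {0, 3, 7}  B5 = {0, 3, 4}  B6 = {0, 6, 7}
Tree: B1–B2, B1–B3, B1–B4, B4–B5, B1–B6

The largest bag has 3 vertices, giving width 2; this decomposition certifies tw(G) ≤ 2. For the lower bound, the 3 vertices {0, 3, 4} are pairwise adjacent, and any tree decomposition puts a clique entirely inside one bag — forcing width ≥ 2. Hence tw(G) = 2 exactly.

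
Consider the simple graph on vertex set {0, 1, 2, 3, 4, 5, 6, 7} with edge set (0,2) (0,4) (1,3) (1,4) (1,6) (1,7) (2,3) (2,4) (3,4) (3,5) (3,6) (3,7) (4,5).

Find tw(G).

A width-2 tree decomposition is:
Bags: B1 = {2, 3, 4}  B2 = {3, 4, 5}  B3 = {1, 3, 4}  B4 = {1, 3, 7}  B5 = {0, 2, 4}  B6 = {1, 3, 6}
Tree: B1–B2, B2–B3, B3–B4, B1–B5, B4–B6
The largest bag has 3 vertices, giving width 2; this decomposition certifies tw(G) ≤ 2. On the other hand G contains the 3-clique {0, 2, 4}. A clique must lie in a single bag of any decomposition, so no decomposition can have width below 2. The upper and lower bounds meet at 2, so that is the treewidth.

2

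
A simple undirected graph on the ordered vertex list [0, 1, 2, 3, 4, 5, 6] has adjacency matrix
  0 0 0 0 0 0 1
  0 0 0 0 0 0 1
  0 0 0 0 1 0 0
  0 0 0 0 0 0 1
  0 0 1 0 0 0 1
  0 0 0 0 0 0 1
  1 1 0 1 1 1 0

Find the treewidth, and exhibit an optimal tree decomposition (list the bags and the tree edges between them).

The largest bag has 2 vertices, giving width 1; this decomposition certifies tw(G) ≤ 1. Any graph with an edge has treewidth ≥ 1, and G has the edge 6–1. The upper and lower bounds meet at 1, so that is the treewidth.

Treewidth 1.
One optimal decomposition is:
Bags: B1 = {1, 6}  B2 = {4, 6}  B3 = {2, 4}  B4 = {3, 6}  B5 = {5, 6}  B6 = {0, 6}
Tree: B1–B2, B2–B3, B1–B4, B1–B5, B2–B6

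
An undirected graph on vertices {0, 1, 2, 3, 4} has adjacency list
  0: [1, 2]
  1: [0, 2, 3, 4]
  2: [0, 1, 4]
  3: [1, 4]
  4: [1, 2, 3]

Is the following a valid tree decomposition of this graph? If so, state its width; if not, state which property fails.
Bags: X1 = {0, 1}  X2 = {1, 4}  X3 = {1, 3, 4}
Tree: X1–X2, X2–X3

No — vertex 2 appears in no bag.

A tree decomposition must satisfy three properties: every vertex lies in some bag; for every edge, both endpoints lie together in some bag; and for every vertex, the bags containing it form a connected subtree. Here vertex 2 appears in no bag, so the decomposition is invalid.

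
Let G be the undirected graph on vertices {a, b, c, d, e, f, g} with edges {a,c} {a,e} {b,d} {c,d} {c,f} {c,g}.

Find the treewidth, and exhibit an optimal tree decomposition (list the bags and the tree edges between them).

Treewidth 1.
One optimal decomposition is:
Bags: B1 = {c, g}  B2 = {a, c}  B3 = {c, d}  B4 = {b, d}  B5 = {a, e}  B6 = {c, f}
Tree: B1–B2, B1–B3, B3–B4, B2–B5, B1–B6

Every bag has size at most 2, so the width is 2 − 1 = 1 and tw(G) ≤ 1. Since G has at least one edge (e.g. c–g), it is not an edgeless graph, so tw(G) ≥ 1. The upper and lower bounds meet at 1, so that is the treewidth.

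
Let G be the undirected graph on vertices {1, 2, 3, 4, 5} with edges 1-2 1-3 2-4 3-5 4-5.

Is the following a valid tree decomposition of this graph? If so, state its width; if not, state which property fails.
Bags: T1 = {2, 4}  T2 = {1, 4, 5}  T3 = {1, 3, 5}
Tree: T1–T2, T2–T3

A tree decomposition must satisfy three properties: every vertex lies in some bag; for every edge, both endpoints lie together in some bag; and for every vertex, the bags containing it form a connected subtree. Here edge (1,2) lies in no bag, so the decomposition is invalid.

No — edge (1,2) lies in no bag.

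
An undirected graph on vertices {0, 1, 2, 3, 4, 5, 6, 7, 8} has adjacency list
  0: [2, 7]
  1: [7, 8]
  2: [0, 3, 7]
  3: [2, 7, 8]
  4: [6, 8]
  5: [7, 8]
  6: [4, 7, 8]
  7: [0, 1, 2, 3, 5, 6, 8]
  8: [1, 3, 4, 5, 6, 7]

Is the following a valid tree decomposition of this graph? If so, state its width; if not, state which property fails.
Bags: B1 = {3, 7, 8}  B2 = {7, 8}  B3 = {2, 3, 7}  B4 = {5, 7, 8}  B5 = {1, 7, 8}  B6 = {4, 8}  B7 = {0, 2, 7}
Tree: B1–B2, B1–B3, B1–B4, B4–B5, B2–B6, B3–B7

No — vertex 6 appears in no bag.

A tree decomposition must satisfy three properties: every vertex lies in some bag; for every edge, both endpoints lie together in some bag; and for every vertex, the bags containing it form a connected subtree. Here vertex 6 appears in no bag, so the decomposition is invalid.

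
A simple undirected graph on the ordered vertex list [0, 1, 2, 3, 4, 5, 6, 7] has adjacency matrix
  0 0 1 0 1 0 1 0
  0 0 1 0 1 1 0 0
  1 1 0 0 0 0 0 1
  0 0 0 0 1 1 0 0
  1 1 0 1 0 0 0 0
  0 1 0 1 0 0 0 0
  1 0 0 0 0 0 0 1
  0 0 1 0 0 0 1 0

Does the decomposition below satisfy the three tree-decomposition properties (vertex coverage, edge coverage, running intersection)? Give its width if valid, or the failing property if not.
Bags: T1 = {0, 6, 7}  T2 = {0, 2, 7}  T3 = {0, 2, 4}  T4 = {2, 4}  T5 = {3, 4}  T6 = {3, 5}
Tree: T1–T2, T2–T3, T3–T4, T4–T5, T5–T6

No — vertex 1 appears in no bag.

A tree decomposition must satisfy three properties: every vertex lies in some bag; for every edge, both endpoints lie together in some bag; and for every vertex, the bags containing it form a connected subtree. Here vertex 1 appears in no bag, so the decomposition is invalid.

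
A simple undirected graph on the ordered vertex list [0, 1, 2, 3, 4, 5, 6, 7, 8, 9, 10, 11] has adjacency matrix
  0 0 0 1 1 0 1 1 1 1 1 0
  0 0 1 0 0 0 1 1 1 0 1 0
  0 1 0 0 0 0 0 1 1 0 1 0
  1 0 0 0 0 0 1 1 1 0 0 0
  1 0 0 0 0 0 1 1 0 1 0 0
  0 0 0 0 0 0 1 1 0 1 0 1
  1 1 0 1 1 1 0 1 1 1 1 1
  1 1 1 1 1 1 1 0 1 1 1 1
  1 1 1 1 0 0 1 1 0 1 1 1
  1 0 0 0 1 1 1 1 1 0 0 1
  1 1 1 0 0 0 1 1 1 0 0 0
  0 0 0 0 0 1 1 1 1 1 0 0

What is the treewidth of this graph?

A width-4 tree decomposition is:
Bags: B1 = {1, 6, 7, 8, 10}  B2 = {0, 6, 7, 8, 10}  B3 = {0, 6, 7, 8, 9}  B4 = {0, 4, 6, 7, 9}  B5 = {6, 7, 8, 9, 11}  B6 = {5, 6, 7, 9, 11}  B7 = {1, 2, 7, 8, 10}  B8 = {0, 3, 6, 7, 8}
Tree: B1–B2, B2–B3, B3–B4, B3–B5, B5–B6, B1–B7, B2–B8
Every bag has size at most 5, so the width is 5 − 1 = 4 and tw(G) ≤ 4. On the other hand G contains the 5-clique {1, 2, 7, 8, 10}. A clique must lie in a single bag of any decomposition, so no decomposition can have width below 4. Therefore the treewidth is 4.

4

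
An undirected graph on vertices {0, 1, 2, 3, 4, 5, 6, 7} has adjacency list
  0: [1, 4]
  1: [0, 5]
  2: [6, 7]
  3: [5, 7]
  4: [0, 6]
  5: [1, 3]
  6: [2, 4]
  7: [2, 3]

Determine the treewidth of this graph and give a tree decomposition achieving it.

Every bag has size at most 3, so the width is 3 − 1 = 2 and tw(G) ≤ 2. For the lower bound, G contains the cycle 4–6–2–7–3–5–1–0–4, so G is not a forest; only forests have treewidth ≤ 1, hence tw(G) ≥ 2. The upper and lower bounds meet at 2, so that is the treewidth.

Treewidth 2.
One such decomposition:
Bags: B1 = {2, 4, 6}  B2 = {2, 4, 7}  B3 = {3, 4, 7}  B4 = {3, 4, 5}  B5 = {1, 4, 5}  B6 = {0, 1, 4}
Tree: B1–B2, B2–B3, B3–B4, B4–B5, B5–B6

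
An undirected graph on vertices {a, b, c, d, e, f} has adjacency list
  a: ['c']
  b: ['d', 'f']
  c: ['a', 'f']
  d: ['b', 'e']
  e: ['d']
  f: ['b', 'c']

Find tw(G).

A width-1 tree decomposition is:
Bags: B1 = {a, c}  B2 = {c, f}  B3 = {b, f}  B4 = {b, d}  B5 = {d, e}
Tree: B1–B2, B2–B3, B3–B4, B4–B5
Every bag has size at most 2, so the width is 2 − 1 = 1 and tw(G) ≤ 1. Since G has at least one edge (e.g. a–c), it is not an edgeless graph, so tw(G) ≥ 1. Therefore the treewidth is 1.

1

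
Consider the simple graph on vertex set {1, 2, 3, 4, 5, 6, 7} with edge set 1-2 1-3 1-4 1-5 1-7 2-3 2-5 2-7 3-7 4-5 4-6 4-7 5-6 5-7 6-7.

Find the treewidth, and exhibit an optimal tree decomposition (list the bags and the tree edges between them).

Treewidth 3.
One optimal decomposition is:
Bags: B1 = {1, 2, 5, 7}  B2 = {1, 2, 3, 7}  B3 = {1, 4, 5, 7}  B4 = {4, 5, 6, 7}
Tree: B1–B2, B1–B3, B3–B4

Each bag holds 4 vertices, so the decomposition has width 3, which upper-bounds the treewidth. For the lower bound, the 4 vertices {1, 2, 3, 7} are pairwise adjacent, and any tree decomposition puts a clique entirely inside one bag — forcing width ≥ 3. The upper and lower bounds meet at 3, so that is the treewidth.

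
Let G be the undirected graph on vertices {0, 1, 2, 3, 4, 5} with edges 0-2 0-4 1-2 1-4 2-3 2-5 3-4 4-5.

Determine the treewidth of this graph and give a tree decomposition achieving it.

Every bag has size at most 3, so the width is 3 − 1 = 2 and tw(G) ≤ 2. Since 4–3–2–0–4 is a cycle in G, G is not acyclic. Forests are exactly the graphs of treewidth ≤ 1, so tw(G) ≥ 2. Combining the bounds, tw(G) = 2.

Treewidth 2.
One such decomposition:
Bags: B1 = {2, 3, 4}  B2 = {0, 2, 4}  B3 = {1, 2, 4}  B4 = {2, 4, 5}
Tree: B1–B2, B2–B3, B3–B4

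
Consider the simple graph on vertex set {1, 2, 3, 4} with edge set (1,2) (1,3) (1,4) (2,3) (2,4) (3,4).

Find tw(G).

A width-3 tree decomposition is:
Bags: B1 = {1, 2, 3, 4}
Tree: (single bag)
A single bag containing all 4 vertices is trivially a valid decomposition of width 3. Conversely, {1, 2, 3, 4} is a clique of size 4, and the vertices of any clique must share a bag in every tree decomposition; so some bag has ≥ 4 vertices and tw(G) ≥ 3. Therefore the treewidth is 3.

3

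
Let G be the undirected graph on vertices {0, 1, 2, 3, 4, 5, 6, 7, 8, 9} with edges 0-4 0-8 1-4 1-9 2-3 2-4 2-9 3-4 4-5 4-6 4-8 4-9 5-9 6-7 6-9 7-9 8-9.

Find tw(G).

2

A width-2 tree decomposition is:
Bags: B1 = {4, 8, 9}  B2 = {2, 4, 9}  B3 = {1, 4, 9}  B4 = {2, 3, 4}  B5 = {4, 6, 9}  B6 = {4, 5, 9}  B7 = {6, 7, 9}  B8 = {0, 4, 8}
Tree: B1–B2, B2–B3, B2–B4, B1–B5, B5–B6, B5–B7, B1–B8
The largest bag has 3 vertices, giving width 2; this decomposition certifies tw(G) ≤ 2. For the lower bound, the 3 vertices {0, 4, 8} are pairwise adjacent, and any tree decomposition puts a clique entirely inside one bag — forcing width ≥ 2. Therefore the treewidth is 2.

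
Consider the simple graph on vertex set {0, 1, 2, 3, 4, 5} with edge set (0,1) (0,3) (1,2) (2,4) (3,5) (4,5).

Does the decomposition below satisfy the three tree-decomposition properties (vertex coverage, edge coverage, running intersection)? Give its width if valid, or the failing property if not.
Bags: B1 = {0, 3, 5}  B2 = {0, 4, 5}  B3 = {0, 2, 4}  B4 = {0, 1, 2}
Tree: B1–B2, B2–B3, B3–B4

Yes; width 2.

Every vertex of G appears in some bag (union = {0, 1, 2, 3, 4, 5}); every edge is covered by a bag; and for each vertex v the set of bags containing v is connected in the bag tree. The decomposition is therefore valid. The largest bag has 3 vertices, so the width is 2.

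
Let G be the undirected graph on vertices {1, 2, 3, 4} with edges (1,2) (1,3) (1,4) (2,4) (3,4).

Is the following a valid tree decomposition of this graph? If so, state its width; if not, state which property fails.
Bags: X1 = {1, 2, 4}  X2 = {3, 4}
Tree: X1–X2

No — edge (1,3) lies in no bag.

A tree decomposition must satisfy three properties: every vertex lies in some bag; for every edge, both endpoints lie together in some bag; and for every vertex, the bags containing it form a connected subtree. Here edge (1,3) lies in no bag, so the decomposition is invalid.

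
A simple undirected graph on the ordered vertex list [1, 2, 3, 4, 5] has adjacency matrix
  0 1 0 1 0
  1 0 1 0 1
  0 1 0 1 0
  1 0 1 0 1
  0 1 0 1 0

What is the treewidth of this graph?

2

A width-2 tree decomposition is:
Bags: B1 = {2, 3, 4}  B2 = {1, 2, 4}  B3 = {2, 4, 5}
Tree: B1–B2, B2–B3
Every bag has size at most 3, so the width is 3 − 1 = 2 and tw(G) ≤ 2. The edges 3–2–1–4–3 form a cycle, so G is not a tree and its treewidth is at least 2. The upper and lower bounds meet at 2, so that is the treewidth.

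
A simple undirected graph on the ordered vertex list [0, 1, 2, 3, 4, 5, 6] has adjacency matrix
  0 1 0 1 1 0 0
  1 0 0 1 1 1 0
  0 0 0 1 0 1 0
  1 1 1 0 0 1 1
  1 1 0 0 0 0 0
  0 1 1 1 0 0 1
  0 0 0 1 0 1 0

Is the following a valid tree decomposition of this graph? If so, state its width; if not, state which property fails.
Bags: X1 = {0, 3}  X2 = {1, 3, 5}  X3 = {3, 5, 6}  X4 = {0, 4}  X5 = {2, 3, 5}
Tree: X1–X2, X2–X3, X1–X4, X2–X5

No — edge (1,0) lies in no bag.

A tree decomposition must satisfy three properties: every vertex lies in some bag; for every edge, both endpoints lie together in some bag; and for every vertex, the bags containing it form a connected subtree. Here edge (1,0) lies in no bag, so the decomposition is invalid.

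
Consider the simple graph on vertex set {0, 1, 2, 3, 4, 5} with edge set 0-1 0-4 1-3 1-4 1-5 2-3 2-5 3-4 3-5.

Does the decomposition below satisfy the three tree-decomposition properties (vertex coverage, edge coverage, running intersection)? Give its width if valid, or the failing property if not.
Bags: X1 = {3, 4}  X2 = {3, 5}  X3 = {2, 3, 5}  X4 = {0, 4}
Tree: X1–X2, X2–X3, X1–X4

No — vertex 1 appears in no bag.

A tree decomposition must satisfy three properties: every vertex lies in some bag; for every edge, both endpoints lie together in some bag; and for every vertex, the bags containing it form a connected subtree. Here vertex 1 appears in no bag, so the decomposition is invalid.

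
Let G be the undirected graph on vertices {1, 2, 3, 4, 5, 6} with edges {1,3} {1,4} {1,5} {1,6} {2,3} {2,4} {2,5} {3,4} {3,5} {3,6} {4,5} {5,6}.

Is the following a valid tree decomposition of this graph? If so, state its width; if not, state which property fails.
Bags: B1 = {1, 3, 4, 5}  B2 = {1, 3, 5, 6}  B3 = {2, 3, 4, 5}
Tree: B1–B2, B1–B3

Yes; width 3.

Checking the three conditions: (i) the bags cover all of {1, 2, 3, 4, 5, 6}; (ii) for each edge, some bag contains both endpoints; (iii) the bags containing any fixed vertex form a subtree. All hold, so the decomposition is valid with width 4 − 1 = 3.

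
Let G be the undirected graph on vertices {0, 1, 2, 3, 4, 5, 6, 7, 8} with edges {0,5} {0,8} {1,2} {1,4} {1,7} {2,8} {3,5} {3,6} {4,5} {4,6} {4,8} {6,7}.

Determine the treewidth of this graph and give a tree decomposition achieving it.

Each bag holds 4 vertices, so the decomposition has width 3, which upper-bounds the treewidth. For the lower bound: the 4 vertex sets {1,2,7}, {8}, {4}, {0,3,5,6} are disjoint, each induces a connected subgraph, and every pair is joined by at least one edge of G. Contracting each set to a single vertex therefore yields K_{4} as a minor, and since treewidth is minor-monotone, tw(G) ≥ tw(K_{4}) = 3. The upper and lower bounds meet at 3, so that is the treewidth.

Treewidth 3.
One optimal decomposition is:
Bags: B1 = {1, 2, 7, 8}  B2 = {1, 4, 7, 8}  B3 = {4, 6, 7, 8}  B4 = {0, 4, 6, 8}  B5 = {0, 4, 5, 6}  B6 = {0, 3, 5, 6}
Tree: B1–B2, B2–B3, B3–B4, B4–B5, B5–B6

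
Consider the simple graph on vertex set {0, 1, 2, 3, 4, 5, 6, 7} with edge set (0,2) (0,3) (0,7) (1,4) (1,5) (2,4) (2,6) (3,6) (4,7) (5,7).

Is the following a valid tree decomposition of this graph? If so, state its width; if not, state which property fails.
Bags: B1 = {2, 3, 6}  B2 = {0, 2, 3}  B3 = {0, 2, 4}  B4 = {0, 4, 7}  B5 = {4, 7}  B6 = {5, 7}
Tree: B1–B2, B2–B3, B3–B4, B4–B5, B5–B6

A tree decomposition must satisfy three properties: every vertex lies in some bag; for every edge, both endpoints lie together in some bag; and for every vertex, the bags containing it form a connected subtree. Here vertex 1 appears in no bag, so the decomposition is invalid.

No — vertex 1 appears in no bag.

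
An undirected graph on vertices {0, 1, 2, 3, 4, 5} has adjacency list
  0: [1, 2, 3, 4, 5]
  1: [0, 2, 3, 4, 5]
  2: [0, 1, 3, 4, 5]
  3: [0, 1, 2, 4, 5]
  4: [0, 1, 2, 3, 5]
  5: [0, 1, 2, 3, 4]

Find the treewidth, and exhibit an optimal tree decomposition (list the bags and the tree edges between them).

A single bag containing all 6 vertices is trivially a valid decomposition of width 5. On the other hand G contains the 6-clique {0, 1, 2, 3, 4, 5}. A clique must lie in a single bag of any decomposition, so no decomposition can have width below 5. Therefore the treewidth is 5.

Treewidth 5.
One such decomposition:
Bags: B1 = {0, 1, 2, 3, 4, 5}
Tree: (single bag)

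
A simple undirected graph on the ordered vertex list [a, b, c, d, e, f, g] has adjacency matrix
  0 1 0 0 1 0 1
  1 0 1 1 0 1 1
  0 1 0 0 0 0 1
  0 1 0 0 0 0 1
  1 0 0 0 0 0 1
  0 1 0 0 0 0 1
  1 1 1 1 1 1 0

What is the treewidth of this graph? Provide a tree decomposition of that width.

Treewidth 2.
Bags: B1 = {b, f, g}  B2 = {b, d, g}  B3 = {a, b, g}  B4 = {a, e, g}  B5 = {b, c, g}
Tree: B1–B2, B1–B3, B3–B4, B1–B5

Every bag has size at most 3, so the width is 3 − 1 = 2 and tw(G) ≤ 2. For the lower bound, the 3 vertices {a, e, g} are pairwise adjacent, and any tree decomposition puts a clique entirely inside one bag — forcing width ≥ 2. Therefore the treewidth is 2.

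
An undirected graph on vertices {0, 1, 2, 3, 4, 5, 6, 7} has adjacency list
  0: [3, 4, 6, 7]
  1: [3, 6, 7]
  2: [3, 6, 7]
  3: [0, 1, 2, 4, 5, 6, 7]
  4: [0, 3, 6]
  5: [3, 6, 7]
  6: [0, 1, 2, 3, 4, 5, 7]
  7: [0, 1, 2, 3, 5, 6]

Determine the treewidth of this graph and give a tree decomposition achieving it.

Treewidth 3.
One such decomposition:
Bags: B1 = {0, 3, 6, 7}  B2 = {3, 5, 6, 7}  B3 = {2, 3, 6, 7}  B4 = {0, 3, 4, 6}  B5 = {1, 3, 6, 7}
Tree: B1–B2, B1–B3, B1–B4, B1–B5

Each bag holds 4 vertices, so the decomposition has width 3, which upper-bounds the treewidth. On the other hand G contains the 4-clique {0, 3, 4, 6}. A clique must lie in a single bag of any decomposition, so no decomposition can have width below 3. Hence tw(G) = 3 exactly.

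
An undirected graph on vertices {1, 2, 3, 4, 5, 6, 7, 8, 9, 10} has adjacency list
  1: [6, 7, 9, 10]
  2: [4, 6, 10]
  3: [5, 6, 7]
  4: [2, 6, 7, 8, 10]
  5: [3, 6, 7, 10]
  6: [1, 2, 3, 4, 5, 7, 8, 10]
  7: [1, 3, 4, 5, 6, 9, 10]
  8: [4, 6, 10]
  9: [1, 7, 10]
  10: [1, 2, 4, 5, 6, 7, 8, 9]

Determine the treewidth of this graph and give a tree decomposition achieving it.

Treewidth 3.
One such decomposition:
Bags: B1 = {5, 6, 7, 10}  B2 = {4, 6, 7, 10}  B3 = {2, 4, 6, 10}  B4 = {4, 6, 8, 10}  B5 = {3, 5, 6, 7}  B6 = {1, 6, 7, 10}  B7 = {1, 7, 9, 10}
Tree: B1–B2, B2–B3, B2–B4, B1–B5, B2–B6, B6–B7

The largest bag has 4 vertices, giving width 3; this decomposition certifies tw(G) ≤ 3. For the lower bound, the 4 vertices {1, 7, 9, 10} are pairwise adjacent, and any tree decomposition puts a clique entirely inside one bag — forcing width ≥ 3. Hence tw(G) = 3 exactly.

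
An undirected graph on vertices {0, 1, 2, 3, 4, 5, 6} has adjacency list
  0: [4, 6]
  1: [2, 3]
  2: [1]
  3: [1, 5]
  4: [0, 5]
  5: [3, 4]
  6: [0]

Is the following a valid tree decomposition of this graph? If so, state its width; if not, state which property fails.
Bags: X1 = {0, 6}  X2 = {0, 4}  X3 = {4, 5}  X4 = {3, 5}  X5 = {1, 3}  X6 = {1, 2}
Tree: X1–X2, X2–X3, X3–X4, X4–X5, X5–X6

Yes; width 1.

Every vertex of G appears in some bag (union = {0, 1, 2, 3, 4, 5, 6}); every edge is covered by a bag; and for each vertex v the set of bags containing v is connected in the bag tree. The decomposition is therefore valid. The largest bag has 2 vertices, so the width is 1.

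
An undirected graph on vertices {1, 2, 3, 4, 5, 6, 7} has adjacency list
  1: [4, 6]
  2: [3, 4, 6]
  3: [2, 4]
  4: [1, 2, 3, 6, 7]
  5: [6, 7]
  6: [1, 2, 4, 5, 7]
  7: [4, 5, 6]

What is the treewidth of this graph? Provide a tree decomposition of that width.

Treewidth 2.
One such decomposition:
Bags: B1 = {5, 6, 7}  B2 = {4, 6, 7}  B3 = {2, 4, 6}  B4 = {2, 3, 4}  B5 = {1, 4, 6}
Tree: B1–B2, B2–B3, B3–B4, B3–B5

Every bag has size at most 3, so the width is 3 − 1 = 2 and tw(G) ≤ 2. On the other hand G contains the 3-clique {2, 3, 4}. A clique must lie in a single bag of any decomposition, so no decomposition can have width below 2. Therefore the treewidth is 2.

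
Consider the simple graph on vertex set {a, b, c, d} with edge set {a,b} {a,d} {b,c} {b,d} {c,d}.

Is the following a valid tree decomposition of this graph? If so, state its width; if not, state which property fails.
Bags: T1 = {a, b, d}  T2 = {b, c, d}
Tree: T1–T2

Checking the three conditions: (i) the bags cover all of {a, b, c, d}; (ii) for each edge, some bag contains both endpoints; (iii) the bags containing any fixed vertex form a subtree. All hold, so the decomposition is valid with width 3 − 1 = 2.

Yes; width 2.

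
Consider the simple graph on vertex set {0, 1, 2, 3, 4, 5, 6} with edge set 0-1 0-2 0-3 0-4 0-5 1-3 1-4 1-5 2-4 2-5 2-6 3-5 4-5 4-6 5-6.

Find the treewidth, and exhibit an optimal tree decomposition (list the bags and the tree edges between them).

The largest bag has 4 vertices, giving width 3; this decomposition certifies tw(G) ≤ 3. For the lower bound, the 4 vertices {0, 1, 3, 5} are pairwise adjacent, and any tree decomposition puts a clique entirely inside one bag — forcing width ≥ 3. Combining the bounds, tw(G) = 3.

Treewidth 3.
One optimal decomposition is:
Bags: B1 = {0, 2, 4, 5}  B2 = {0, 1, 4, 5}  B3 = {2, 4, 5, 6}  B4 = {0, 1, 3, 5}
Tree: B1–B2, B1–B3, B2–B4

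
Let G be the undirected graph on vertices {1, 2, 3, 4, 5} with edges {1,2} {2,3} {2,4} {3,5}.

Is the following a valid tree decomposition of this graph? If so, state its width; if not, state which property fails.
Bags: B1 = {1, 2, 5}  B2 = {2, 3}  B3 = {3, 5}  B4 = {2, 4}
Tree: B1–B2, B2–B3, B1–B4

No — bags containing vertex 5 are not connected in the tree.

A tree decomposition must satisfy three properties: every vertex lies in some bag; for every edge, both endpoints lie together in some bag; and for every vertex, the bags containing it form a connected subtree. Here bags containing vertex 5 are not connected in the tree, so the decomposition is invalid.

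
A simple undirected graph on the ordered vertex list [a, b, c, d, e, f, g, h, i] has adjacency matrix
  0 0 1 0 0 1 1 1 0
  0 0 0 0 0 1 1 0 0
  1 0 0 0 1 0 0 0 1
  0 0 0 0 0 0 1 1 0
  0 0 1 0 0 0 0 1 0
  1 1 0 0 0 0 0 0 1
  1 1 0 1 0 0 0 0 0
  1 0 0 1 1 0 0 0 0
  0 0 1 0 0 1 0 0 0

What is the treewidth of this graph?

A width-3 tree decomposition is:
Bags: B1 = {c, e, f, i}  B2 = {a, c, e, f}  B3 = {a, e, f, h}  B4 = {a, b, f, h}  B5 = {a, b, g, h}  B6 = {b, d, g, h}
Tree: B1–B2, B2–B3, B3–B4, B4–B5, B5–B6
Each bag holds 4 vertices, so the decomposition has width 3, which upper-bounds the treewidth. For the lower bound: the 4 vertex sets {c,e,i}, {f}, {a}, {b,d,g,h} are disjoint, each induces a connected subgraph, and every pair is joined by at least one edge of G. Contracting each set to a single vertex therefore yields K_{4} as a minor, and since treewidth is minor-monotone, tw(G) ≥ tw(K_{4}) = 3. The upper and lower bounds meet at 3, so that is the treewidth.

3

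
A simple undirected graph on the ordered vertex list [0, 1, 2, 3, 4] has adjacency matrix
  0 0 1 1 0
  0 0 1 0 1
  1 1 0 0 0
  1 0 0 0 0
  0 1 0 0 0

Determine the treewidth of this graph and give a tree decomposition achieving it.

The largest bag has 2 vertices, giving width 1; this decomposition certifies tw(G) ≤ 1. G has an edge, so its treewidth is at least 1. Combining the bounds, tw(G) = 1.

Treewidth 1.
Bags: B1 = {1, 4}  B2 = {1, 2}  B3 = {0, 2}  B4 = {0, 3}
Tree: B1–B2, B2–B3, B3–B4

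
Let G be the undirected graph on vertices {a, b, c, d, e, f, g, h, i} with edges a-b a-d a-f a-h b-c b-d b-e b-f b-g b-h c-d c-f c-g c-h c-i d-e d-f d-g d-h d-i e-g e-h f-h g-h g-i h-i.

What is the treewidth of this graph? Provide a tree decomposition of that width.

Treewidth 4.
One optimal decomposition is:
Bags: B1 = {b, c, d, g, h}  B2 = {b, d, e, g, h}  B3 = {c, d, g, h, i}  B4 = {b, c, d, f, h}  B5 = {a, b, d, f, h}
Tree: B1–B2, B1–B3, B1–B4, B4–B5

Every bag has size at most 5, so the width is 5 − 1 = 4 and tw(G) ≤ 4. For the lower bound, the 5 vertices {b, d, e, g, h} are pairwise adjacent, and any tree decomposition puts a clique entirely inside one bag — forcing width ≥ 4. Therefore the treewidth is 4.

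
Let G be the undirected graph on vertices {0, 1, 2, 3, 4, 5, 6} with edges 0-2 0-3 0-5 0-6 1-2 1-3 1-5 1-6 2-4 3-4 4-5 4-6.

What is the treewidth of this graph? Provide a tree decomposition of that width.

Each bag holds 4 vertices, so the decomposition has width 3, which upper-bounds the treewidth. For the lower bound: the 4 vertex sets {1,5}, {2,4}, {0}, {6} are disjoint, each induces a connected subgraph, and every pair is joined by at least one edge of G. Contracting each set to a single vertex therefore yields K_{4} as a minor, and since treewidth is minor-monotone, tw(G) ≥ tw(K_{4}) = 3. Therefore the treewidth is 3.

Treewidth 3.
One optimal decomposition is:
Bags: B1 = {0, 1, 4, 5}  B2 = {0, 1, 2, 4}  B3 = {0, 1, 4, 6}  B4 = {0, 1, 3, 4}
Tree: B1–B2, B2–B3, B3–B4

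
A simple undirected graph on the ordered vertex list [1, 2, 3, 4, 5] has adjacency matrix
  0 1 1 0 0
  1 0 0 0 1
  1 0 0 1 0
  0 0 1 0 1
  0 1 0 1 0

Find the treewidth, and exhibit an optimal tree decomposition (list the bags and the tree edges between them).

Treewidth 2.
One optimal decomposition is:
Bags: B1 = {2, 4, 5}  B2 = {2, 3, 4}  B3 = {1, 2, 3}
Tree: B1–B2, B2–B3

Every bag has size at most 3, so the width is 3 − 1 = 2 and tw(G) ≤ 2. For the lower bound, G contains the cycle 2–5–4–3–1–2, so G is not a forest; only forests have treewidth ≤ 1, hence tw(G) ≥ 2. Therefore the treewidth is 2.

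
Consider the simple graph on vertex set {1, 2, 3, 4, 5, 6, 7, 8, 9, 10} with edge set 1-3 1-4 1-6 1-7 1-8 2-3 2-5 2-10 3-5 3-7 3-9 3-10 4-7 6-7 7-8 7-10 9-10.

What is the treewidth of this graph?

2

A width-2 tree decomposition is:
Bags: B1 = {2, 3, 5}  B2 = {2, 3, 10}  B3 = {3, 7, 10}  B4 = {1, 3, 7}  B5 = {1, 4, 7}  B6 = {3, 9, 10}  B7 = {1, 7, 8}  B8 = {1, 6, 7}
Tree: B1–B2, B2–B3, B3–B4, B4–B5, B2–B6, B4–B7, B7–B8
The largest bag has 3 vertices, giving width 2; this decomposition certifies tw(G) ≤ 2. For the lower bound, the 3 vertices {1, 7, 8} are pairwise adjacent, and any tree decomposition puts a clique entirely inside one bag — forcing width ≥ 2. Therefore the treewidth is 2.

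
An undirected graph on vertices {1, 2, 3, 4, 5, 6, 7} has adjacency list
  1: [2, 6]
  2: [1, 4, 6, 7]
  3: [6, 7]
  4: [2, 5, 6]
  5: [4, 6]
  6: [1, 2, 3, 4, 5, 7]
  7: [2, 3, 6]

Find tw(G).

A width-2 tree decomposition is:
Bags: B1 = {3, 6, 7}  B2 = {2, 6, 7}  B3 = {2, 4, 6}  B4 = {4, 5, 6}  B5 = {1, 2, 6}
Tree: B1–B2, B2–B3, B3–B4, B2–B5
Every bag has size at most 3, so the width is 3 − 1 = 2 and tw(G) ≤ 2. For the lower bound, the 3 vertices {1, 2, 6} are pairwise adjacent, and any tree decomposition puts a clique entirely inside one bag — forcing width ≥ 2. Combining the bounds, tw(G) = 2.

2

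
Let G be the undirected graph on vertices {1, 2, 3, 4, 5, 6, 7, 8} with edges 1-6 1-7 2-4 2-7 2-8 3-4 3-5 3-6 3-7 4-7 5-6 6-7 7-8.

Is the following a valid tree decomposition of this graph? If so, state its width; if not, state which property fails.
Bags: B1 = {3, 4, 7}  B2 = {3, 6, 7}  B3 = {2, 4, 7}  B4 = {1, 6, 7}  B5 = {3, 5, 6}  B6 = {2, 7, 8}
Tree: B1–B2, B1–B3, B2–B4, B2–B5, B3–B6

Yes; width 2.

Every vertex of G appears in some bag (union = {1, 2, 3, 4, 5, 6, 7, 8}); every edge is covered by a bag; and for each vertex v the set of bags containing v is connected in the bag tree. The decomposition is therefore valid. The largest bag has 3 vertices, so the width is 2.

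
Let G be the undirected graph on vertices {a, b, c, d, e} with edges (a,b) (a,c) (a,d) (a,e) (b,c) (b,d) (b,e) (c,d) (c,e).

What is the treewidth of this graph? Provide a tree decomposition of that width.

Treewidth 3.
One optimal decomposition is:
Bags: B1 = {a, b, c, d}  B2 = {a, b, c, e}
Tree: B1–B2

The largest bag has 4 vertices, giving width 3; this decomposition certifies tw(G) ≤ 3. For the lower bound, the 4 vertices {a, b, c, d} are pairwise adjacent, and any tree decomposition puts a clique entirely inside one bag — forcing width ≥ 3. Hence tw(G) = 3 exactly.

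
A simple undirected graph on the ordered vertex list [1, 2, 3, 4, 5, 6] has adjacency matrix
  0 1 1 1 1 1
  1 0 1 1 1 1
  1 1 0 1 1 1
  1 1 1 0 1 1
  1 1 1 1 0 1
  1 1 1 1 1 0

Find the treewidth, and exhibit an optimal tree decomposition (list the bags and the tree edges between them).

Treewidth 5.
Bags: B1 = {1, 2, 3, 4, 5, 6}
Tree: (single bag)

With just one bag of size 6, the width is 6 − 1 = 5, so tw(G) ≤ 5. For the lower bound, the 6 vertices {1, 2, 3, 4, 5, 6} are pairwise adjacent, and any tree decomposition puts a clique entirely inside one bag — forcing width ≥ 5. Combining the bounds, tw(G) = 5.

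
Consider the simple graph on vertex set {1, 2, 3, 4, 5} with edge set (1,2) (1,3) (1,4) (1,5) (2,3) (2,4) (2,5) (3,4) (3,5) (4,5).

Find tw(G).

A width-4 tree decomposition is:
Bags: B1 = {1, 2, 3, 4, 5}
Tree: (single bag)
A single bag containing all 5 vertices is trivially a valid decomposition of width 4. For the lower bound, the 5 vertices {1, 2, 3, 4, 5} are pairwise adjacent, and any tree decomposition puts a clique entirely inside one bag — forcing width ≥ 4. Hence tw(G) = 4 exactly.

4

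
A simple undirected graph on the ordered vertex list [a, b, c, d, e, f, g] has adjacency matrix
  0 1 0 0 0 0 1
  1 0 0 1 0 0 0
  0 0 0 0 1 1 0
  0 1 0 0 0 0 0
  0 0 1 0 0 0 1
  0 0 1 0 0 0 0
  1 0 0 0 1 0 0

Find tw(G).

A width-1 tree decomposition is:
Bags: B1 = {c, f}  B2 = {c, e}  B3 = {e, g}  B4 = {a, g}  B5 = {a, b}  B6 = {b, d}
Tree: B1–B2, B2–B3, B3–B4, B4–B5, B5–B6
The largest bag has 2 vertices, giving width 1; this decomposition certifies tw(G) ≤ 1. Since G has at least one edge (e.g. f–c), it is not an edgeless graph, so tw(G) ≥ 1. Hence tw(G) = 1 exactly.

1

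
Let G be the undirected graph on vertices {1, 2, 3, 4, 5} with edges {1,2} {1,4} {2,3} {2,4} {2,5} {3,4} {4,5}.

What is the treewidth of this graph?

2

A width-2 tree decomposition is:
Bags: B1 = {1, 2, 4}  B2 = {2, 4, 5}  B3 = {2, 3, 4}
Tree: B1–B2, B2–B3
Each bag holds 3 vertices, so the decomposition has width 2, which upper-bounds the treewidth. Conversely, {1, 2, 4} is a clique of size 3, and the vertices of any clique must share a bag in every tree decomposition; so some bag has ≥ 3 vertices and tw(G) ≥ 2. Combining the bounds, tw(G) = 2.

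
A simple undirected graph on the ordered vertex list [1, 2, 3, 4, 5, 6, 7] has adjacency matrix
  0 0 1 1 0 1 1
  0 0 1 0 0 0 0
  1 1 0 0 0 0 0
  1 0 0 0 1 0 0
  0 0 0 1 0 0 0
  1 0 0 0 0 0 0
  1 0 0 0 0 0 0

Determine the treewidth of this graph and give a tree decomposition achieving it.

Treewidth 1.
Bags: B1 = {1, 4}  B2 = {1, 7}  B3 = {1, 6}  B4 = {4, 5}  B5 = {1, 3}  B6 = {2, 3}
Tree: B1–B2, B1–B3, B1–B4, B1–B5, B5–B6

Each bag holds 2 vertices, so the decomposition has width 1, which upper-bounds the treewidth. Any graph with an edge has treewidth ≥ 1, and G has the edge 1–4. Combining the bounds, tw(G) = 1.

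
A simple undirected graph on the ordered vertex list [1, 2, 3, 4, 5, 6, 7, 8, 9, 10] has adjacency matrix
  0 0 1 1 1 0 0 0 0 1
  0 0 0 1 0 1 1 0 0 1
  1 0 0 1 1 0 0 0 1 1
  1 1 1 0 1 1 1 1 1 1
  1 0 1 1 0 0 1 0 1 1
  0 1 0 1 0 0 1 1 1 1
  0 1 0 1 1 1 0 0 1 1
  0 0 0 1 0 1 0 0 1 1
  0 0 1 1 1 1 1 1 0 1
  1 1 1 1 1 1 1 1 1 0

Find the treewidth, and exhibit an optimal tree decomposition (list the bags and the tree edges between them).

Treewidth 4.
One optimal decomposition is:
Bags: B1 = {4, 5, 7, 9, 10}  B2 = {4, 6, 7, 9, 10}  B3 = {3, 4, 5, 9, 10}  B4 = {4, 6, 8, 9, 10}  B5 = {1, 3, 4, 5, 10}  B6 = {2, 4, 6, 7, 10}
Tree: B1–B2, B1–B3, B2–B4, B3–B5, B2–B6

Each bag holds 5 vertices, so the decomposition has width 4, which upper-bounds the treewidth. Conversely, {1, 3, 4, 5, 10} is a clique of size 5, and the vertices of any clique must share a bag in every tree decomposition; so some bag has ≥ 5 vertices and tw(G) ≥ 4. The upper and lower bounds meet at 4, so that is the treewidth.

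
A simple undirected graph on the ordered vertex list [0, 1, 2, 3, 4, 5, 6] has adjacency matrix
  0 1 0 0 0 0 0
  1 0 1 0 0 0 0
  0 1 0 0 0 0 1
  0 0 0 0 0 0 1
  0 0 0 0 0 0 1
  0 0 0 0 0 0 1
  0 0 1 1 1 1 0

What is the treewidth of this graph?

A width-1 tree decomposition is:
Bags: B1 = {4, 6}  B2 = {3, 6}  B3 = {5, 6}  B4 = {2, 6}  B5 = {1, 2}  B6 = {0, 1}
Tree: B1–B2, B2–B3, B2–B4, B4–B5, B5–B6
Each bag holds 2 vertices, so the decomposition has width 1, which upper-bounds the treewidth. G has an edge, so its treewidth is at least 1. Combining the bounds, tw(G) = 1.

1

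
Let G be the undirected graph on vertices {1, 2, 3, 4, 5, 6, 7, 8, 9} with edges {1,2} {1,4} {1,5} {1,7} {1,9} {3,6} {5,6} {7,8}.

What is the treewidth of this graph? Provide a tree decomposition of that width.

Every bag has size at most 2, so the width is 2 − 1 = 1 and tw(G) ≤ 1. G has an edge, so its treewidth is at least 1. The upper and lower bounds meet at 1, so that is the treewidth.

Treewidth 1.
Bags: B1 = {1, 5}  B2 = {5, 6}  B3 = {3, 6}  B4 = {1, 9}  B5 = {1, 2}  B6 = {1, 4}  B7 = {1, 7}  B8 = {7, 8}
Tree: B1–B2, B2–B3, B1–B4, B4–B5, B5–B6, B4–B7, B7–B8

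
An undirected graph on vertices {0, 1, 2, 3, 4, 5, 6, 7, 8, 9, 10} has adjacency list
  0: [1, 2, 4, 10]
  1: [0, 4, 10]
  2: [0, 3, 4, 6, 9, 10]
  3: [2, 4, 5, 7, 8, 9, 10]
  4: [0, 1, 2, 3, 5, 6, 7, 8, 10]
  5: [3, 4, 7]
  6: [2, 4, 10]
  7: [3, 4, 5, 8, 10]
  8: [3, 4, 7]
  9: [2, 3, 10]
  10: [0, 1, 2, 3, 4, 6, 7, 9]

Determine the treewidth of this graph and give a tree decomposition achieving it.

The largest bag has 4 vertices, giving width 3; this decomposition certifies tw(G) ≤ 3. Conversely, {2, 3, 9, 10} is a clique of size 4, and the vertices of any clique must share a bag in every tree decomposition; so some bag has ≥ 4 vertices and tw(G) ≥ 3. Therefore the treewidth is 3.

Treewidth 3.
One optimal decomposition is:
Bags: B1 = {2, 3, 4, 10}  B2 = {3, 4, 7, 10}  B3 = {3, 4, 5, 7}  B4 = {2, 4, 6, 10}  B5 = {0, 2, 4, 10}  B6 = {3, 4, 7, 8}  B7 = {0, 1, 4, 10}  B8 = {2, 3, 9, 10}
Tree: B1–B2, B2–B3, B1–B4, B1–B5, B2–B6, B5–B7, B1–B8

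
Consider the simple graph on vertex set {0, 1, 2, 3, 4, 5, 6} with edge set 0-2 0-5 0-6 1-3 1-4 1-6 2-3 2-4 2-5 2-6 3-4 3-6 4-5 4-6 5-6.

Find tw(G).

A width-3 tree decomposition is:
Bags: B1 = {2, 3, 4, 6}  B2 = {2, 4, 5, 6}  B3 = {0, 2, 5, 6}  B4 = {1, 3, 4, 6}
Tree: B1–B2, B2–B3, B1–B4
The largest bag has 4 vertices, giving width 3; this decomposition certifies tw(G) ≤ 3. For the lower bound, the 4 vertices {1, 3, 4, 6} are pairwise adjacent, and any tree decomposition puts a clique entirely inside one bag — forcing width ≥ 3. The upper and lower bounds meet at 3, so that is the treewidth.

3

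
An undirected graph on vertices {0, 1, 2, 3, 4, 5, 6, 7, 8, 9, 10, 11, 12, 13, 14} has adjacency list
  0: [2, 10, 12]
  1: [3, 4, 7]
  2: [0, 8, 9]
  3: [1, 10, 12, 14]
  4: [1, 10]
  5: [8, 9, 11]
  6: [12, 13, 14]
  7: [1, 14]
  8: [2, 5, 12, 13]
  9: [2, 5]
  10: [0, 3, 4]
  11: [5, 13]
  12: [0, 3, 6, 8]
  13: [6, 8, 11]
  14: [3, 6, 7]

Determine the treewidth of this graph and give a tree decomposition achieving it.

Each bag holds 4 vertices, so the decomposition has width 3, which upper-bounds the treewidth. For the lower bound: the 4 vertex sets {1,4,7}, {10}, {3}, {0,6,12,14} are disjoint, each induces a connected subgraph, and every pair is joined by at least one edge of G. Contracting each set to a single vertex therefore yields K_{4} as a minor, and since treewidth is minor-monotone, tw(G) ≥ tw(K_{4}) = 3. Therefore the treewidth is 3.

Treewidth 3.
One optimal decomposition is:
Bags: B1 = {1, 4, 7, 10}  B2 = {1, 3, 7, 10}  B3 = {3, 7, 10, 14}  B4 = {0, 3, 10, 14}  B5 = {0, 3, 12, 14}  B6 = {0, 6, 12, 14}  B7 = {0, 2, 6, 12}  B8 = {2, 6, 8, 12}  B9 = {2, 6, 8, 13}  B10 = {2, 8, 9, 13}  B11 = {5, 8, 9, 13}  B12 = {5, 9, 11, 13}
Tree: B1–B2, B2–B3, B3–B4, B4–B5, B5–B6, B6–B7, B7–B8, B8–B9, B9–B10, B10–B11, B11–B12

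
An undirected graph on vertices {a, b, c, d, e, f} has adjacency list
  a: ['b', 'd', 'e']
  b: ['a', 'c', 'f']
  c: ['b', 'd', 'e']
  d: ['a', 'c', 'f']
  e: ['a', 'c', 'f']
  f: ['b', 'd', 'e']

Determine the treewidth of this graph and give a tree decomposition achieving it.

Treewidth 3.
One such decomposition:
Bags: B1 = {a, c, d, f}  B2 = {a, c, e, f}  B3 = {a, b, c, f}
Tree: B1–B2, B2–B3

Every bag has size at most 4, so the width is 4 − 1 = 3 and tw(G) ≤ 3. For the lower bound: the 4 vertex sets {a,d}, {e,f}, {c}, {b} are disjoint, each induces a connected subgraph, and every pair is joined by at least one edge of G. Contracting each set to a single vertex therefore yields K_{4} as a minor, and since treewidth is minor-monotone, tw(G) ≥ tw(K_{4}) = 3. Therefore the treewidth is 3.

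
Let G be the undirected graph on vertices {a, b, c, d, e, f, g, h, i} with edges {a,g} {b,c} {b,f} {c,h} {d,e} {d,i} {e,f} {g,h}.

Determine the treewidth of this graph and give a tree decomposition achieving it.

The largest bag has 2 vertices, giving width 1; this decomposition certifies tw(G) ≤ 1. G has an edge, so its treewidth is at least 1. Hence tw(G) = 1 exactly.

Treewidth 1.
One optimal decomposition is:
Bags: B1 = {a, g}  B2 = {g, h}  B3 = {c, h}  B4 = {b, c}  B5 = {b, f}  B6 = {e, f}  B7 = {d, e}  B8 = {d, i}
Tree: B1–B2, B2–B3, B3–B4, B4–B5, B5–B6, B6–B7, B7–B8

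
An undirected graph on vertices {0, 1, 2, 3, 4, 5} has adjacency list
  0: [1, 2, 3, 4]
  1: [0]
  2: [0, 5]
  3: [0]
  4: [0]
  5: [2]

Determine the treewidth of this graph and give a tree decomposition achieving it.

Treewidth 1.
One such decomposition:
Bags: B1 = {0, 4}  B2 = {0, 3}  B3 = {0, 2}  B4 = {2, 5}  B5 = {0, 1}
Tree: B1–B2, B2–B3, B3–B4, B3–B5

The largest bag has 2 vertices, giving width 1; this decomposition certifies tw(G) ≤ 1. Since G has at least one edge (e.g. 0–4), it is not an edgeless graph, so tw(G) ≥ 1. Therefore the treewidth is 1.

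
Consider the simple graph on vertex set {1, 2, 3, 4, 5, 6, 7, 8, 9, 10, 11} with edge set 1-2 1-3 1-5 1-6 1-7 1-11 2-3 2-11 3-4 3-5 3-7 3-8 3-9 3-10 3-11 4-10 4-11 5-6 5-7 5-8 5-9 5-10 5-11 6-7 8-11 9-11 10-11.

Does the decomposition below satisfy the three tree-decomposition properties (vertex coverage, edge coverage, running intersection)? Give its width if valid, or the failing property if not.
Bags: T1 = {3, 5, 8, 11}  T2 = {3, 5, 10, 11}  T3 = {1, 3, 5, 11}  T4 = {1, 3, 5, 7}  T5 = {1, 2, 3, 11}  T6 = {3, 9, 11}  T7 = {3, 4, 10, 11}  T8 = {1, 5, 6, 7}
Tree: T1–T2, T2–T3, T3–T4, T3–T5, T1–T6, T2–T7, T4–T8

A tree decomposition must satisfy three properties: every vertex lies in some bag; for every edge, both endpoints lie together in some bag; and for every vertex, the bags containing it form a connected subtree. Here edge (5,9) lies in no bag, so the decomposition is invalid.

No — edge (5,9) lies in no bag.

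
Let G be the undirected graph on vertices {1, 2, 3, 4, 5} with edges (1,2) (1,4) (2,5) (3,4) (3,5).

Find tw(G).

2

A width-2 tree decomposition is:
Bags: B1 = {2, 3, 5}  B2 = {1, 2, 3}  B3 = {1, 3, 4}
Tree: B1–B2, B2–B3
Each bag holds 3 vertices, so the decomposition has width 2, which upper-bounds the treewidth. For the lower bound, G contains the cycle 3–5–2–1–4–3, so G is not a forest; only forests have treewidth ≤ 1, hence tw(G) ≥ 2. The upper and lower bounds meet at 2, so that is the treewidth.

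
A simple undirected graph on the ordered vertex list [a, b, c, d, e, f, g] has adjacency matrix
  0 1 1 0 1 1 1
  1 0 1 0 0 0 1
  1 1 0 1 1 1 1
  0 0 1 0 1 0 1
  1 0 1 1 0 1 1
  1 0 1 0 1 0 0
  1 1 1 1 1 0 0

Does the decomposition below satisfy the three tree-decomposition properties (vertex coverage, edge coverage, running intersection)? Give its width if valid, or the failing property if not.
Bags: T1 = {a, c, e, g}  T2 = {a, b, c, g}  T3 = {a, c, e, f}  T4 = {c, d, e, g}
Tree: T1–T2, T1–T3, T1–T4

Yes; width 3.

Every vertex of G appears in some bag (union = {a, b, c, d, e, f, g}); every edge is covered by a bag; and for each vertex v the set of bags containing v is connected in the bag tree. The decomposition is therefore valid. The largest bag has 4 vertices, so the width is 3.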